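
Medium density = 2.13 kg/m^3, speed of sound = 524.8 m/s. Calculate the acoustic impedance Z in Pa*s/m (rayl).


Given values:
  rho = 2.13 kg/m^3
  c = 524.8 m/s
Formula: Z = rho * c
Z = 2.13 * 524.8
Z = 1117.82

1117.82 rayl


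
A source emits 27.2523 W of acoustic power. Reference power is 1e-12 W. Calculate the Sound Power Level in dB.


Given values:
  W = 27.2523 W
  W_ref = 1e-12 W
Formula: SWL = 10 * log10(W / W_ref)
Compute ratio: W / W_ref = 27252300000000
Compute log10: log10(27252300000000) = 13.435403
Multiply: SWL = 10 * 13.435403 = 134.35

134.35 dB


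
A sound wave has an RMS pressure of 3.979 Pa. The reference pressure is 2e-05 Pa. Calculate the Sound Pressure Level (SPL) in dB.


Given values:
  p = 3.979 Pa
  p_ref = 2e-05 Pa
Formula: SPL = 20 * log10(p / p_ref)
Compute ratio: p / p_ref = 3.979 / 2e-05 = 198950
Compute log10: log10(198950) = 5.298744
Multiply: SPL = 20 * 5.298744 = 105.97

105.97 dB


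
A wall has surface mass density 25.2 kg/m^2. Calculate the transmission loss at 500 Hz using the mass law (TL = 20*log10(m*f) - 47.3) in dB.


Given values:
  m = 25.2 kg/m^2, f = 500 Hz
Formula: TL = 20 * log10(m * f) - 47.3
Compute m * f = 25.2 * 500 = 12600.0
Compute log10(12600.0) = 4.100371
Compute 20 * 4.100371 = 82.0074
TL = 82.0074 - 47.3 = 34.71

34.71 dB


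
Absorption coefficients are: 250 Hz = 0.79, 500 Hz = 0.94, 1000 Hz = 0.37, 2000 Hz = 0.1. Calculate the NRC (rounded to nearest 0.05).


Given values:
  a_250 = 0.79, a_500 = 0.94
  a_1000 = 0.37, a_2000 = 0.1
Formula: NRC = (a250 + a500 + a1000 + a2000) / 4
Sum = 0.79 + 0.94 + 0.37 + 0.1 = 2.2
NRC = 2.2 / 4 = 0.55
Rounded to nearest 0.05: 0.55

0.55


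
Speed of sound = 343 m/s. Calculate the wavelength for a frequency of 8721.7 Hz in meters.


Given values:
  c = 343 m/s, f = 8721.7 Hz
Formula: lambda = c / f
lambda = 343 / 8721.7
lambda = 0.0393

0.0393 m


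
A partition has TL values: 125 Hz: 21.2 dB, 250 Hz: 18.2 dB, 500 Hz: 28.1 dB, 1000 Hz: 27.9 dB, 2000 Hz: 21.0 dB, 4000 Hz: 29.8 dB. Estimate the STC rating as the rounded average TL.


Given TL values at each frequency:
  125 Hz: 21.2 dB
  250 Hz: 18.2 dB
  500 Hz: 28.1 dB
  1000 Hz: 27.9 dB
  2000 Hz: 21.0 dB
  4000 Hz: 29.8 dB
Formula: STC ~ round(average of TL values)
Sum = 21.2 + 18.2 + 28.1 + 27.9 + 21.0 + 29.8 = 146.2
Average = 146.2 / 6 = 24.37
Rounded: 24

24


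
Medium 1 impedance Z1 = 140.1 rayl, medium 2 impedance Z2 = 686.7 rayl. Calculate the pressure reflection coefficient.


Given values:
  Z1 = 140.1 rayl, Z2 = 686.7 rayl
Formula: R = (Z2 - Z1) / (Z2 + Z1)
Numerator: Z2 - Z1 = 686.7 - 140.1 = 546.6
Denominator: Z2 + Z1 = 686.7 + 140.1 = 826.8
R = 546.6 / 826.8 = 0.6611

0.6611


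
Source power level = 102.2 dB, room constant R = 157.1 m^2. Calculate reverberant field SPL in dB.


Given values:
  Lw = 102.2 dB, R = 157.1 m^2
Formula: SPL = Lw + 10 * log10(4 / R)
Compute 4 / R = 4 / 157.1 = 0.025461
Compute 10 * log10(0.025461) = -15.9412
SPL = 102.2 + (-15.9412) = 86.26

86.26 dB


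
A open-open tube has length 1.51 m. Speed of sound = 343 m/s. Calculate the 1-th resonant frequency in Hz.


Given values:
  Tube type: open-open, L = 1.51 m, c = 343 m/s, n = 1
Formula: f_n = n * c / (2 * L)
Compute 2 * L = 2 * 1.51 = 3.02
f = 1 * 343 / 3.02
f = 113.58

113.58 Hz


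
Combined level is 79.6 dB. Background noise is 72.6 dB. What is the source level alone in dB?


Given values:
  L_total = 79.6 dB, L_bg = 72.6 dB
Formula: L_source = 10 * log10(10^(L_total/10) - 10^(L_bg/10))
Convert to linear:
  10^(79.6/10) = 91201083.9356
  10^(72.6/10) = 18197008.5861
Difference: 91201083.9356 - 18197008.5861 = 73004075.3495
L_source = 10 * log10(73004075.3495) = 78.63

78.63 dB


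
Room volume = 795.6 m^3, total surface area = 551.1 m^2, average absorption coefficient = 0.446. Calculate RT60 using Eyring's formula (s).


Given values:
  V = 795.6 m^3, S = 551.1 m^2, alpha = 0.446
Formula: RT60 = 0.161 * V / (-S * ln(1 - alpha))
Compute ln(1 - 0.446) = ln(0.554) = -0.590591
Denominator: -551.1 * -0.590591 = 325.4747
Numerator: 0.161 * 795.6 = 128.0916
RT60 = 128.0916 / 325.4747 = 0.394

0.394 s


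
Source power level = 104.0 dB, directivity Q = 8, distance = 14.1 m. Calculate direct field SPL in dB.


Given values:
  Lw = 104.0 dB, Q = 8, r = 14.1 m
Formula: SPL = Lw + 10 * log10(Q / (4 * pi * r^2))
Compute 4 * pi * r^2 = 4 * pi * 14.1^2 = 2498.3201
Compute Q / denom = 8 / 2498.3201 = 0.00320215
Compute 10 * log10(0.00320215) = -24.9456
SPL = 104.0 + (-24.9456) = 79.05

79.05 dB


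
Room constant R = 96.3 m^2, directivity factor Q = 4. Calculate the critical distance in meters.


Given values:
  R = 96.3 m^2, Q = 4
Formula: d_c = 0.141 * sqrt(Q * R)
Compute Q * R = 4 * 96.3 = 385.2
Compute sqrt(385.2) = 19.6265
d_c = 0.141 * 19.6265 = 2.767

2.767 m


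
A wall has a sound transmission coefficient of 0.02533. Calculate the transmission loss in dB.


Given values:
  tau = 0.02533
Formula: TL = 10 * log10(1 / tau)
Compute 1 / tau = 1 / 0.02533 = 39.4789
Compute log10(39.4789) = 1.596365
TL = 10 * 1.596365 = 15.96

15.96 dB


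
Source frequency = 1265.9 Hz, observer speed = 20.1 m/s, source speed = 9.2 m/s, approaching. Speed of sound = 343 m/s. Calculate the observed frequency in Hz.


Given values:
  f_s = 1265.9 Hz, v_o = 20.1 m/s, v_s = 9.2 m/s
  Direction: approaching
Formula: f_o = f_s * (c + v_o) / (c - v_s)
Numerator: c + v_o = 343 + 20.1 = 363.1
Denominator: c - v_s = 343 - 9.2 = 333.8
f_o = 1265.9 * 363.1 / 333.8 = 1377.02

1377.02 Hz


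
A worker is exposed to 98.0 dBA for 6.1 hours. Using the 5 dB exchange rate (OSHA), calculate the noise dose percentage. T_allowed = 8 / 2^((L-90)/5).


Given values:
  L = 98.0 dBA, T = 6.1 hours
Formula: T_allowed = 8 / 2^((L - 90) / 5)
Compute exponent: (98.0 - 90) / 5 = 1.6
Compute 2^(1.6) = 3.031433
T_allowed = 8 / 3.031433 = 2.639016 hours
Dose = (T / T_allowed) * 100
Dose = (6.1 / 2.639016) * 100 = 231.15

231.15 %


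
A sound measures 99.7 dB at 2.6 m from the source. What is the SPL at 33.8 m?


Given values:
  SPL1 = 99.7 dB, r1 = 2.6 m, r2 = 33.8 m
Formula: SPL2 = SPL1 - 20 * log10(r2 / r1)
Compute ratio: r2 / r1 = 33.8 / 2.6 = 13.0
Compute log10: log10(13.0) = 1.113943
Compute drop: 20 * 1.113943 = 22.2789
SPL2 = 99.7 - 22.2789 = 77.42

77.42 dB


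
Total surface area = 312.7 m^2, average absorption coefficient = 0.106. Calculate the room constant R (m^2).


Given values:
  S = 312.7 m^2, alpha = 0.106
Formula: R = S * alpha / (1 - alpha)
Numerator: 312.7 * 0.106 = 33.1462
Denominator: 1 - 0.106 = 0.894
R = 33.1462 / 0.894 = 37.08

37.08 m^2


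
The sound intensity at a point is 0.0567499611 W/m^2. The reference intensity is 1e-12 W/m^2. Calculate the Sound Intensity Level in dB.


Given values:
  I = 0.0567499611 W/m^2
  I_ref = 1e-12 W/m^2
Formula: SIL = 10 * log10(I / I_ref)
Compute ratio: I / I_ref = 56749961100
Compute log10: log10(56749961100) = 10.753966
Multiply: SIL = 10 * 10.753966 = 107.54

107.54 dB


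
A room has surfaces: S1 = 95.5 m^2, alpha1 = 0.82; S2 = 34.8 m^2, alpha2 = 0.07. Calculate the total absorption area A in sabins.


Given surfaces:
  Surface 1: 95.5 * 0.82 = 78.31
  Surface 2: 34.8 * 0.07 = 2.436
Formula: A = sum(Si * alpha_i)
A = 78.31 + 2.436
A = 80.75

80.75 sabins


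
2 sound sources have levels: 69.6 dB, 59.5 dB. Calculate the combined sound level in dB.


Formula: L_total = 10 * log10( sum(10^(Li/10)) )
  Source 1: 10^(69.6/10) = 9120108.3936
  Source 2: 10^(59.5/10) = 891250.9381
Sum of linear values = 10011359.3317
L_total = 10 * log10(10011359.3317) = 70.0

70.0 dB


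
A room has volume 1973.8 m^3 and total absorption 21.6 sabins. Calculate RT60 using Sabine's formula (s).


Given values:
  V = 1973.8 m^3
  A = 21.6 sabins
Formula: RT60 = 0.161 * V / A
Numerator: 0.161 * 1973.8 = 317.7818
RT60 = 317.7818 / 21.6 = 14.712

14.712 s


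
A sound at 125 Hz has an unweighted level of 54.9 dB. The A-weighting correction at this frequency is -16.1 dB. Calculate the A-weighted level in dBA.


Given values:
  SPL = 54.9 dB
  A-weighting at 125 Hz = -16.1 dB
Formula: L_A = SPL + A_weight
L_A = 54.9 + (-16.1)
L_A = 38.8

38.8 dBA


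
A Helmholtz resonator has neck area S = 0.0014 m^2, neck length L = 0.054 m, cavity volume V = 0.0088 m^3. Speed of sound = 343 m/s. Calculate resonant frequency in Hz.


Given values:
  S = 0.0014 m^2, L = 0.054 m, V = 0.0088 m^3, c = 343 m/s
Formula: f = (c / (2*pi)) * sqrt(S / (V * L))
Compute V * L = 0.0088 * 0.054 = 0.0004752
Compute S / (V * L) = 0.0014 / 0.0004752 = 2.9461
Compute sqrt(2.9461) = 1.716421
Compute c / (2*pi) = 343 / 6.283185 = 54.590148
f = 54.590148 * 1.716421 = 93.7

93.7 Hz


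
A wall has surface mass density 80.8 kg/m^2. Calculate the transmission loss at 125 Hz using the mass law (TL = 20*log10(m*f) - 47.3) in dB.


Given values:
  m = 80.8 kg/m^2, f = 125 Hz
Formula: TL = 20 * log10(m * f) - 47.3
Compute m * f = 80.8 * 125 = 10100.0
Compute log10(10100.0) = 4.004321
Compute 20 * 4.004321 = 80.0864
TL = 80.0864 - 47.3 = 32.79

32.79 dB


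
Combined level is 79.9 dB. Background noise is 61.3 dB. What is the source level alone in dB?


Given values:
  L_total = 79.9 dB, L_bg = 61.3 dB
Formula: L_source = 10 * log10(10^(L_total/10) - 10^(L_bg/10))
Convert to linear:
  10^(79.9/10) = 97723722.0956
  10^(61.3/10) = 1348962.8826
Difference: 97723722.0956 - 1348962.8826 = 96374759.213
L_source = 10 * log10(96374759.213) = 79.84

79.84 dB


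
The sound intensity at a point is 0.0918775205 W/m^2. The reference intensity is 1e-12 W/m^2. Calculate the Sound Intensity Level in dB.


Given values:
  I = 0.0918775205 W/m^2
  I_ref = 1e-12 W/m^2
Formula: SIL = 10 * log10(I / I_ref)
Compute ratio: I / I_ref = 91877520500
Compute log10: log10(91877520500) = 10.963209
Multiply: SIL = 10 * 10.963209 = 109.63

109.63 dB


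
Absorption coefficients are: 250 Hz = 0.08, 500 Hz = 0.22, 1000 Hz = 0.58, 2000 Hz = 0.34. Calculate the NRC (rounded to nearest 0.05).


Given values:
  a_250 = 0.08, a_500 = 0.22
  a_1000 = 0.58, a_2000 = 0.34
Formula: NRC = (a250 + a500 + a1000 + a2000) / 4
Sum = 0.08 + 0.22 + 0.58 + 0.34 = 1.22
NRC = 1.22 / 4 = 0.305
Rounded to nearest 0.05: 0.3

0.3


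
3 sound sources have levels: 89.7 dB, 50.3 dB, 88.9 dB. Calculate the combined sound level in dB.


Formula: L_total = 10 * log10( sum(10^(Li/10)) )
  Source 1: 10^(89.7/10) = 933254300.797
  Source 2: 10^(50.3/10) = 107151.9305
  Source 3: 10^(88.9/10) = 776247116.6287
Sum of linear values = 1709608569.3562
L_total = 10 * log10(1709608569.3562) = 92.33

92.33 dB


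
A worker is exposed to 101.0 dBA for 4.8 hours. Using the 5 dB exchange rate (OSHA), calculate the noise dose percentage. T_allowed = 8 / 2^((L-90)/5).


Given values:
  L = 101.0 dBA, T = 4.8 hours
Formula: T_allowed = 8 / 2^((L - 90) / 5)
Compute exponent: (101.0 - 90) / 5 = 2.2
Compute 2^(2.2) = 4.594793
T_allowed = 8 / 4.594793 = 1.741101 hours
Dose = (T / T_allowed) * 100
Dose = (4.8 / 1.741101) * 100 = 275.69

275.69 %


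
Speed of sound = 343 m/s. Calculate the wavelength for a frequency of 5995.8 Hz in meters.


Given values:
  c = 343 m/s, f = 5995.8 Hz
Formula: lambda = c / f
lambda = 343 / 5995.8
lambda = 0.0572

0.0572 m


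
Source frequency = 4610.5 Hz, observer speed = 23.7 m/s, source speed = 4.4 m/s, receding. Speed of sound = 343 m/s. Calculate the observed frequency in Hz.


Given values:
  f_s = 4610.5 Hz, v_o = 23.7 m/s, v_s = 4.4 m/s
  Direction: receding
Formula: f_o = f_s * (c - v_o) / (c + v_s)
Numerator: c - v_o = 343 - 23.7 = 319.3
Denominator: c + v_s = 343 + 4.4 = 347.4
f_o = 4610.5 * 319.3 / 347.4 = 4237.57

4237.57 Hz


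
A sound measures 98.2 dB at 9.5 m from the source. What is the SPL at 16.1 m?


Given values:
  SPL1 = 98.2 dB, r1 = 9.5 m, r2 = 16.1 m
Formula: SPL2 = SPL1 - 20 * log10(r2 / r1)
Compute ratio: r2 / r1 = 16.1 / 9.5 = 1.6947
Compute log10: log10(1.6947) = 0.229093
Compute drop: 20 * 0.229093 = 4.5819
SPL2 = 98.2 - 4.5819 = 93.62

93.62 dB


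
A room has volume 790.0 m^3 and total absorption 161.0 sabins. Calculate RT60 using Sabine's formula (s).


Given values:
  V = 790.0 m^3
  A = 161.0 sabins
Formula: RT60 = 0.161 * V / A
Numerator: 0.161 * 790.0 = 127.19
RT60 = 127.19 / 161.0 = 0.79

0.79 s


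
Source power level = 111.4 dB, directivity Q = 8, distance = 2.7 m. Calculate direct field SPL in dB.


Given values:
  Lw = 111.4 dB, Q = 8, r = 2.7 m
Formula: SPL = Lw + 10 * log10(Q / (4 * pi * r^2))
Compute 4 * pi * r^2 = 4 * pi * 2.7^2 = 91.6088
Compute Q / denom = 8 / 91.6088 = 0.08732785
Compute 10 * log10(0.08732785) = -10.5885
SPL = 111.4 + (-10.5885) = 100.81

100.81 dB


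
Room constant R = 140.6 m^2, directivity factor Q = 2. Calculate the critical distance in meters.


Given values:
  R = 140.6 m^2, Q = 2
Formula: d_c = 0.141 * sqrt(Q * R)
Compute Q * R = 2 * 140.6 = 281.2
Compute sqrt(281.2) = 16.769
d_c = 0.141 * 16.769 = 2.364

2.364 m


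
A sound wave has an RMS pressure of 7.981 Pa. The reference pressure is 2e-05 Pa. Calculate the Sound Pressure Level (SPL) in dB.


Given values:
  p = 7.981 Pa
  p_ref = 2e-05 Pa
Formula: SPL = 20 * log10(p / p_ref)
Compute ratio: p / p_ref = 7.981 / 2e-05 = 399050
Compute log10: log10(399050) = 5.601027
Multiply: SPL = 20 * 5.601027 = 112.02

112.02 dB


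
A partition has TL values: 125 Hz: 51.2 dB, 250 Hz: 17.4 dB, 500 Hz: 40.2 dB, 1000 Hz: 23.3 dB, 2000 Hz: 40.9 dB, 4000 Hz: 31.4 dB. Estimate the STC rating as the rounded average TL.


Given TL values at each frequency:
  125 Hz: 51.2 dB
  250 Hz: 17.4 dB
  500 Hz: 40.2 dB
  1000 Hz: 23.3 dB
  2000 Hz: 40.9 dB
  4000 Hz: 31.4 dB
Formula: STC ~ round(average of TL values)
Sum = 51.2 + 17.4 + 40.2 + 23.3 + 40.9 + 31.4 = 204.4
Average = 204.4 / 6 = 34.07
Rounded: 34

34


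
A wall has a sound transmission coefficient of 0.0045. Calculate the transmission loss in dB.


Given values:
  tau = 0.0045
Formula: TL = 10 * log10(1 / tau)
Compute 1 / tau = 1 / 0.0045 = 222.2222
Compute log10(222.2222) = 2.346787
TL = 10 * 2.346787 = 23.47

23.47 dB


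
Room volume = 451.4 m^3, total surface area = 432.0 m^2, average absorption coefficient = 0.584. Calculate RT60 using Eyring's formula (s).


Given values:
  V = 451.4 m^3, S = 432.0 m^2, alpha = 0.584
Formula: RT60 = 0.161 * V / (-S * ln(1 - alpha))
Compute ln(1 - 0.584) = ln(0.416) = -0.87707
Denominator: -432.0 * -0.87707 = 378.8942
Numerator: 0.161 * 451.4 = 72.6754
RT60 = 72.6754 / 378.8942 = 0.192

0.192 s


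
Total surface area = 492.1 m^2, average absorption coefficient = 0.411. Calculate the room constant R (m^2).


Given values:
  S = 492.1 m^2, alpha = 0.411
Formula: R = S * alpha / (1 - alpha)
Numerator: 492.1 * 0.411 = 202.2531
Denominator: 1 - 0.411 = 0.589
R = 202.2531 / 0.589 = 343.38

343.38 m^2


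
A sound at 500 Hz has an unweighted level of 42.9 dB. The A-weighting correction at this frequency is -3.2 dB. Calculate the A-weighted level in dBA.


Given values:
  SPL = 42.9 dB
  A-weighting at 500 Hz = -3.2 dB
Formula: L_A = SPL + A_weight
L_A = 42.9 + (-3.2)
L_A = 39.7

39.7 dBA


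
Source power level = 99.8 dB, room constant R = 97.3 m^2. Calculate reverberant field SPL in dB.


Given values:
  Lw = 99.8 dB, R = 97.3 m^2
Formula: SPL = Lw + 10 * log10(4 / R)
Compute 4 / R = 4 / 97.3 = 0.04111
Compute 10 * log10(0.04111) = -13.8605
SPL = 99.8 + (-13.8605) = 85.94

85.94 dB


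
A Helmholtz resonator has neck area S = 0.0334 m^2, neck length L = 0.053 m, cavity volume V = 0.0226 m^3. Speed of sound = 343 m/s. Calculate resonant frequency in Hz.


Given values:
  S = 0.0334 m^2, L = 0.053 m, V = 0.0226 m^3, c = 343 m/s
Formula: f = (c / (2*pi)) * sqrt(S / (V * L))
Compute V * L = 0.0226 * 0.053 = 0.0011978
Compute S / (V * L) = 0.0334 / 0.0011978 = 27.8845
Compute sqrt(27.8845) = 5.280578
Compute c / (2*pi) = 343 / 6.283185 = 54.590148
f = 54.590148 * 5.280578 = 288.27

288.27 Hz


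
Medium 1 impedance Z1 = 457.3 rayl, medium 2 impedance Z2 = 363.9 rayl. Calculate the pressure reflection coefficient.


Given values:
  Z1 = 457.3 rayl, Z2 = 363.9 rayl
Formula: R = (Z2 - Z1) / (Z2 + Z1)
Numerator: Z2 - Z1 = 363.9 - 457.3 = -93.4
Denominator: Z2 + Z1 = 363.9 + 457.3 = 821.2
R = -93.4 / 821.2 = -0.1137

-0.1137


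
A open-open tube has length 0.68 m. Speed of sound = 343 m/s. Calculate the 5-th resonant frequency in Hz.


Given values:
  Tube type: open-open, L = 0.68 m, c = 343 m/s, n = 5
Formula: f_n = n * c / (2 * L)
Compute 2 * L = 2 * 0.68 = 1.36
f = 5 * 343 / 1.36
f = 1261.03

1261.03 Hz


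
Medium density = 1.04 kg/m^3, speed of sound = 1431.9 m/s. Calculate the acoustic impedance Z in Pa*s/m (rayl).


Given values:
  rho = 1.04 kg/m^3
  c = 1431.9 m/s
Formula: Z = rho * c
Z = 1.04 * 1431.9
Z = 1489.18

1489.18 rayl


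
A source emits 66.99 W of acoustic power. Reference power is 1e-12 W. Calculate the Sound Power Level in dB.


Given values:
  W = 66.99 W
  W_ref = 1e-12 W
Formula: SWL = 10 * log10(W / W_ref)
Compute ratio: W / W_ref = 66990000000000
Compute log10: log10(66990000000000) = 13.82601
Multiply: SWL = 10 * 13.82601 = 138.26

138.26 dB


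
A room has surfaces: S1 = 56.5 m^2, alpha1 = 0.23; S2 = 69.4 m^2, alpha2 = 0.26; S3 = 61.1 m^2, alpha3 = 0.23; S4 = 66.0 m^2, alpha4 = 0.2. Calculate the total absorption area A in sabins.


Given surfaces:
  Surface 1: 56.5 * 0.23 = 12.995
  Surface 2: 69.4 * 0.26 = 18.044
  Surface 3: 61.1 * 0.23 = 14.053
  Surface 4: 66.0 * 0.2 = 13.2
Formula: A = sum(Si * alpha_i)
A = 12.995 + 18.044 + 14.053 + 13.2
A = 58.29

58.29 sabins


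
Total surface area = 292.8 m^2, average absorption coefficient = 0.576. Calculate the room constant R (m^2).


Given values:
  S = 292.8 m^2, alpha = 0.576
Formula: R = S * alpha / (1 - alpha)
Numerator: 292.8 * 0.576 = 168.6528
Denominator: 1 - 0.576 = 0.424
R = 168.6528 / 0.424 = 397.77

397.77 m^2


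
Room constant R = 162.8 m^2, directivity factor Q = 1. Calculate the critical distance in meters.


Given values:
  R = 162.8 m^2, Q = 1
Formula: d_c = 0.141 * sqrt(Q * R)
Compute Q * R = 1 * 162.8 = 162.8
Compute sqrt(162.8) = 12.7593
d_c = 0.141 * 12.7593 = 1.799

1.799 m


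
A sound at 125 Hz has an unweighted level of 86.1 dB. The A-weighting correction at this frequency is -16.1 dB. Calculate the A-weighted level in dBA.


Given values:
  SPL = 86.1 dB
  A-weighting at 125 Hz = -16.1 dB
Formula: L_A = SPL + A_weight
L_A = 86.1 + (-16.1)
L_A = 70.0

70.0 dBA


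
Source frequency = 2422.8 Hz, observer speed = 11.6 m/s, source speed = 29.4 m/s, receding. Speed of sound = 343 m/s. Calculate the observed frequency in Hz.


Given values:
  f_s = 2422.8 Hz, v_o = 11.6 m/s, v_s = 29.4 m/s
  Direction: receding
Formula: f_o = f_s * (c - v_o) / (c + v_s)
Numerator: c - v_o = 343 - 11.6 = 331.4
Denominator: c + v_s = 343 + 29.4 = 372.4
f_o = 2422.8 * 331.4 / 372.4 = 2156.06

2156.06 Hz


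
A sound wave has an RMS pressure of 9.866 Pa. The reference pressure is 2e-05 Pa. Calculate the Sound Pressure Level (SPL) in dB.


Given values:
  p = 9.866 Pa
  p_ref = 2e-05 Pa
Formula: SPL = 20 * log10(p / p_ref)
Compute ratio: p / p_ref = 9.866 / 2e-05 = 493300
Compute log10: log10(493300) = 5.693111
Multiply: SPL = 20 * 5.693111 = 113.86

113.86 dB


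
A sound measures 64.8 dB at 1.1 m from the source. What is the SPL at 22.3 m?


Given values:
  SPL1 = 64.8 dB, r1 = 1.1 m, r2 = 22.3 m
Formula: SPL2 = SPL1 - 20 * log10(r2 / r1)
Compute ratio: r2 / r1 = 22.3 / 1.1 = 20.2727
Compute log10: log10(20.2727) = 1.306912
Compute drop: 20 * 1.306912 = 26.1382
SPL2 = 64.8 - 26.1382 = 38.66

38.66 dB


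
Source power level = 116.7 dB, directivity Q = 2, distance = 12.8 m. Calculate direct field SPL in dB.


Given values:
  Lw = 116.7 dB, Q = 2, r = 12.8 m
Formula: SPL = Lw + 10 * log10(Q / (4 * pi * r^2))
Compute 4 * pi * r^2 = 4 * pi * 12.8^2 = 2058.8742
Compute Q / denom = 2 / 2058.8742 = 0.0009714
Compute 10 * log10(0.0009714) = -30.126
SPL = 116.7 + (-30.126) = 86.57

86.57 dB


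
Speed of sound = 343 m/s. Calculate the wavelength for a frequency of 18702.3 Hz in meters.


Given values:
  c = 343 m/s, f = 18702.3 Hz
Formula: lambda = c / f
lambda = 343 / 18702.3
lambda = 0.0183

0.0183 m


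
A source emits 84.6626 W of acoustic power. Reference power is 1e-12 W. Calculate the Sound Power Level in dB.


Given values:
  W = 84.6626 W
  W_ref = 1e-12 W
Formula: SWL = 10 * log10(W / W_ref)
Compute ratio: W / W_ref = 84662600000000
Compute log10: log10(84662600000000) = 13.927692
Multiply: SWL = 10 * 13.927692 = 139.28

139.28 dB


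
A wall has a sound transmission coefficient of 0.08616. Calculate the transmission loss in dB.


Given values:
  tau = 0.08616
Formula: TL = 10 * log10(1 / tau)
Compute 1 / tau = 1 / 0.08616 = 11.6063
Compute log10(11.6063) = 1.064694
TL = 10 * 1.064694 = 10.65

10.65 dB


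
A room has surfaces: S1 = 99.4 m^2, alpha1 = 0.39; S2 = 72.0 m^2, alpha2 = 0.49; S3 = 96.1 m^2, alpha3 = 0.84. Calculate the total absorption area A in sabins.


Given surfaces:
  Surface 1: 99.4 * 0.39 = 38.766
  Surface 2: 72.0 * 0.49 = 35.28
  Surface 3: 96.1 * 0.84 = 80.724
Formula: A = sum(Si * alpha_i)
A = 38.766 + 35.28 + 80.724
A = 154.77

154.77 sabins


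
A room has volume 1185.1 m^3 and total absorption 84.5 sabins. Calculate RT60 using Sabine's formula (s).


Given values:
  V = 1185.1 m^3
  A = 84.5 sabins
Formula: RT60 = 0.161 * V / A
Numerator: 0.161 * 1185.1 = 190.8011
RT60 = 190.8011 / 84.5 = 2.258

2.258 s


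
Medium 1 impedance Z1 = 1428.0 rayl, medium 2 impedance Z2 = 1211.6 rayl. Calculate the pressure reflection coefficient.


Given values:
  Z1 = 1428.0 rayl, Z2 = 1211.6 rayl
Formula: R = (Z2 - Z1) / (Z2 + Z1)
Numerator: Z2 - Z1 = 1211.6 - 1428.0 = -216.4
Denominator: Z2 + Z1 = 1211.6 + 1428.0 = 2639.6
R = -216.4 / 2639.6 = -0.082

-0.082


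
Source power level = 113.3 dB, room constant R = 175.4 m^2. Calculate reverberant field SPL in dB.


Given values:
  Lw = 113.3 dB, R = 175.4 m^2
Formula: SPL = Lw + 10 * log10(4 / R)
Compute 4 / R = 4 / 175.4 = 0.022805
Compute 10 * log10(0.022805) = -16.4197
SPL = 113.3 + (-16.4197) = 96.88

96.88 dB


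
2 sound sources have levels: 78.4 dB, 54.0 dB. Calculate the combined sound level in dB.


Formula: L_total = 10 * log10( sum(10^(Li/10)) )
  Source 1: 10^(78.4/10) = 69183097.0919
  Source 2: 10^(54.0/10) = 251188.6432
Sum of linear values = 69434285.7351
L_total = 10 * log10(69434285.7351) = 78.42

78.42 dB


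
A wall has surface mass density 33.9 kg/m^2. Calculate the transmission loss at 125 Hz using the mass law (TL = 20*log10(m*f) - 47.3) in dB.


Given values:
  m = 33.9 kg/m^2, f = 125 Hz
Formula: TL = 20 * log10(m * f) - 47.3
Compute m * f = 33.9 * 125 = 4237.5
Compute log10(4237.5) = 3.62711
Compute 20 * 3.62711 = 72.5422
TL = 72.5422 - 47.3 = 25.24

25.24 dB


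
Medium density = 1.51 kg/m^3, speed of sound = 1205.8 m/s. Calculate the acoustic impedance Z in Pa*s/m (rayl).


Given values:
  rho = 1.51 kg/m^3
  c = 1205.8 m/s
Formula: Z = rho * c
Z = 1.51 * 1205.8
Z = 1820.76

1820.76 rayl


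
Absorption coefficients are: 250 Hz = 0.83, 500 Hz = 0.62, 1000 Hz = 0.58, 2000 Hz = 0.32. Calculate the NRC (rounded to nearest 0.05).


Given values:
  a_250 = 0.83, a_500 = 0.62
  a_1000 = 0.58, a_2000 = 0.32
Formula: NRC = (a250 + a500 + a1000 + a2000) / 4
Sum = 0.83 + 0.62 + 0.58 + 0.32 = 2.35
NRC = 2.35 / 4 = 0.5875
Rounded to nearest 0.05: 0.6

0.6


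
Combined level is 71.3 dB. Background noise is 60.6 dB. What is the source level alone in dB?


Given values:
  L_total = 71.3 dB, L_bg = 60.6 dB
Formula: L_source = 10 * log10(10^(L_total/10) - 10^(L_bg/10))
Convert to linear:
  10^(71.3/10) = 13489628.8259
  10^(60.6/10) = 1148153.6215
Difference: 13489628.8259 - 1148153.6215 = 12341475.2044
L_source = 10 * log10(12341475.2044) = 70.91

70.91 dB


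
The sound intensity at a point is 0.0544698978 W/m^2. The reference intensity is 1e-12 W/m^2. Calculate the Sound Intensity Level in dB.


Given values:
  I = 0.0544698978 W/m^2
  I_ref = 1e-12 W/m^2
Formula: SIL = 10 * log10(I / I_ref)
Compute ratio: I / I_ref = 54469897800
Compute log10: log10(54469897800) = 10.736157
Multiply: SIL = 10 * 10.736157 = 107.36

107.36 dB


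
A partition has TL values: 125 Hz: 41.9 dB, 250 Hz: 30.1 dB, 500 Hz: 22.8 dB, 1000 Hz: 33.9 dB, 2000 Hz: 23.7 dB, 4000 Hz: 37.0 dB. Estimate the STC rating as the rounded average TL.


Given TL values at each frequency:
  125 Hz: 41.9 dB
  250 Hz: 30.1 dB
  500 Hz: 22.8 dB
  1000 Hz: 33.9 dB
  2000 Hz: 23.7 dB
  4000 Hz: 37.0 dB
Formula: STC ~ round(average of TL values)
Sum = 41.9 + 30.1 + 22.8 + 33.9 + 23.7 + 37.0 = 189.4
Average = 189.4 / 6 = 31.57
Rounded: 32

32


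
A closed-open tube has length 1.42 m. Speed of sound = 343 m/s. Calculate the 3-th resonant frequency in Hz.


Given values:
  Tube type: closed-open, L = 1.42 m, c = 343 m/s, n = 3
Formula: f_n = (2n - 1) * c / (4 * L)
Compute 2n - 1 = 2*3 - 1 = 5
Compute 4 * L = 4 * 1.42 = 5.68
f = 5 * 343 / 5.68
f = 301.94

301.94 Hz


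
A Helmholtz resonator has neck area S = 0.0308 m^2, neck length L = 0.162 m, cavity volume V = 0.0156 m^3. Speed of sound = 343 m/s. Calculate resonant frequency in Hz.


Given values:
  S = 0.0308 m^2, L = 0.162 m, V = 0.0156 m^3, c = 343 m/s
Formula: f = (c / (2*pi)) * sqrt(S / (V * L))
Compute V * L = 0.0156 * 0.162 = 0.0025272
Compute S / (V * L) = 0.0308 / 0.0025272 = 12.1874
Compute sqrt(12.1874) = 3.491046
Compute c / (2*pi) = 343 / 6.283185 = 54.590148
f = 54.590148 * 3.491046 = 190.58

190.58 Hz


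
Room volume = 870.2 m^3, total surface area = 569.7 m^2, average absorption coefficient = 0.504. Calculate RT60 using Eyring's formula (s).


Given values:
  V = 870.2 m^3, S = 569.7 m^2, alpha = 0.504
Formula: RT60 = 0.161 * V / (-S * ln(1 - alpha))
Compute ln(1 - 0.504) = ln(0.496) = -0.701179
Denominator: -569.7 * -0.701179 = 399.4617
Numerator: 0.161 * 870.2 = 140.1022
RT60 = 140.1022 / 399.4617 = 0.351

0.351 s


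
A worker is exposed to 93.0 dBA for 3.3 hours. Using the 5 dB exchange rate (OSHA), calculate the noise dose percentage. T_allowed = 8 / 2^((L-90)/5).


Given values:
  L = 93.0 dBA, T = 3.3 hours
Formula: T_allowed = 8 / 2^((L - 90) / 5)
Compute exponent: (93.0 - 90) / 5 = 0.6
Compute 2^(0.6) = 1.515717
T_allowed = 8 / 1.515717 = 5.27803 hours
Dose = (T / T_allowed) * 100
Dose = (3.3 / 5.27803) * 100 = 62.52

62.52 %


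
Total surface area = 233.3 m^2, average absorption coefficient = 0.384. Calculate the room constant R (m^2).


Given values:
  S = 233.3 m^2, alpha = 0.384
Formula: R = S * alpha / (1 - alpha)
Numerator: 233.3 * 0.384 = 89.5872
Denominator: 1 - 0.384 = 0.616
R = 89.5872 / 0.616 = 145.43

145.43 m^2


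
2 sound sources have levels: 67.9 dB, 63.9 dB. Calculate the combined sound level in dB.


Formula: L_total = 10 * log10( sum(10^(Li/10)) )
  Source 1: 10^(67.9/10) = 6165950.0186
  Source 2: 10^(63.9/10) = 2454708.9157
Sum of linear values = 8620658.9343
L_total = 10 * log10(8620658.9343) = 69.36

69.36 dB


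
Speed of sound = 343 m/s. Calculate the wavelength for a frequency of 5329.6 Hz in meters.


Given values:
  c = 343 m/s, f = 5329.6 Hz
Formula: lambda = c / f
lambda = 343 / 5329.6
lambda = 0.0644

0.0644 m


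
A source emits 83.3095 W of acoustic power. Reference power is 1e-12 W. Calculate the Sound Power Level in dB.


Given values:
  W = 83.3095 W
  W_ref = 1e-12 W
Formula: SWL = 10 * log10(W / W_ref)
Compute ratio: W / W_ref = 83309500000000
Compute log10: log10(83309500000000) = 13.920695
Multiply: SWL = 10 * 13.920695 = 139.21

139.21 dB


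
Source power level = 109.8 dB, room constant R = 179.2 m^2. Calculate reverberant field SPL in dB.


Given values:
  Lw = 109.8 dB, R = 179.2 m^2
Formula: SPL = Lw + 10 * log10(4 / R)
Compute 4 / R = 4 / 179.2 = 0.022321
Compute 10 * log10(0.022321) = -16.5129
SPL = 109.8 + (-16.5129) = 93.29

93.29 dB


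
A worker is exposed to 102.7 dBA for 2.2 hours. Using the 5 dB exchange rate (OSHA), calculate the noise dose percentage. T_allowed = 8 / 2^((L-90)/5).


Given values:
  L = 102.7 dBA, T = 2.2 hours
Formula: T_allowed = 8 / 2^((L - 90) / 5)
Compute exponent: (102.7 - 90) / 5 = 2.54
Compute 2^(2.54) = 5.81589
T_allowed = 8 / 5.81589 = 1.375542 hours
Dose = (T / T_allowed) * 100
Dose = (2.2 / 1.375542) * 100 = 159.94

159.94 %


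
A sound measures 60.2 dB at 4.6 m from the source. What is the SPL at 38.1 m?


Given values:
  SPL1 = 60.2 dB, r1 = 4.6 m, r2 = 38.1 m
Formula: SPL2 = SPL1 - 20 * log10(r2 / r1)
Compute ratio: r2 / r1 = 38.1 / 4.6 = 8.2826
Compute log10: log10(8.2826) = 0.918167
Compute drop: 20 * 0.918167 = 18.3633
SPL2 = 60.2 - 18.3633 = 41.84

41.84 dB


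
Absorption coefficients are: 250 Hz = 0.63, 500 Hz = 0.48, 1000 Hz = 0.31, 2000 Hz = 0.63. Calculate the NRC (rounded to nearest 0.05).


Given values:
  a_250 = 0.63, a_500 = 0.48
  a_1000 = 0.31, a_2000 = 0.63
Formula: NRC = (a250 + a500 + a1000 + a2000) / 4
Sum = 0.63 + 0.48 + 0.31 + 0.63 = 2.05
NRC = 2.05 / 4 = 0.5125
Rounded to nearest 0.05: 0.5

0.5


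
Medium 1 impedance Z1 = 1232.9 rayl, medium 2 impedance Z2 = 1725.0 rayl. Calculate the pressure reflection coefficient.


Given values:
  Z1 = 1232.9 rayl, Z2 = 1725.0 rayl
Formula: R = (Z2 - Z1) / (Z2 + Z1)
Numerator: Z2 - Z1 = 1725.0 - 1232.9 = 492.1
Denominator: Z2 + Z1 = 1725.0 + 1232.9 = 2957.9
R = 492.1 / 2957.9 = 0.1664

0.1664


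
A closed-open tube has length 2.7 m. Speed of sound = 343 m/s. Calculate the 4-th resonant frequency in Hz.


Given values:
  Tube type: closed-open, L = 2.7 m, c = 343 m/s, n = 4
Formula: f_n = (2n - 1) * c / (4 * L)
Compute 2n - 1 = 2*4 - 1 = 7
Compute 4 * L = 4 * 2.7 = 10.8
f = 7 * 343 / 10.8
f = 222.31

222.31 Hz


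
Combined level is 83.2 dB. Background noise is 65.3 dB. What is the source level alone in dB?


Given values:
  L_total = 83.2 dB, L_bg = 65.3 dB
Formula: L_source = 10 * log10(10^(L_total/10) - 10^(L_bg/10))
Convert to linear:
  10^(83.2/10) = 208929613.0854
  10^(65.3/10) = 3388441.5614
Difference: 208929613.0854 - 3388441.5614 = 205541171.524
L_source = 10 * log10(205541171.524) = 83.13

83.13 dB


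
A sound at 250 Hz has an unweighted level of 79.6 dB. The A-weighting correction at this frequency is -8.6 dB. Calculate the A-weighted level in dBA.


Given values:
  SPL = 79.6 dB
  A-weighting at 250 Hz = -8.6 dB
Formula: L_A = SPL + A_weight
L_A = 79.6 + (-8.6)
L_A = 71.0

71.0 dBA


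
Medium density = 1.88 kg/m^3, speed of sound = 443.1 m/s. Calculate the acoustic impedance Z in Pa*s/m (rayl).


Given values:
  rho = 1.88 kg/m^3
  c = 443.1 m/s
Formula: Z = rho * c
Z = 1.88 * 443.1
Z = 833.03

833.03 rayl


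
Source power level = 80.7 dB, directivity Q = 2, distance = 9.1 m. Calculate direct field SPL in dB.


Given values:
  Lw = 80.7 dB, Q = 2, r = 9.1 m
Formula: SPL = Lw + 10 * log10(Q / (4 * pi * r^2))
Compute 4 * pi * r^2 = 4 * pi * 9.1^2 = 1040.6212
Compute Q / denom = 2 / 1040.6212 = 0.00192193
Compute 10 * log10(0.00192193) = -27.1626
SPL = 80.7 + (-27.1626) = 53.54

53.54 dB


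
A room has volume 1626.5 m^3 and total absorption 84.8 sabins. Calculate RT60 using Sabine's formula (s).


Given values:
  V = 1626.5 m^3
  A = 84.8 sabins
Formula: RT60 = 0.161 * V / A
Numerator: 0.161 * 1626.5 = 261.8665
RT60 = 261.8665 / 84.8 = 3.088

3.088 s


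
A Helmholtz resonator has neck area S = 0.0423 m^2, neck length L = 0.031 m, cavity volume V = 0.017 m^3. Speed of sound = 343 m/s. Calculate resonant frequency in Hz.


Given values:
  S = 0.0423 m^2, L = 0.031 m, V = 0.017 m^3, c = 343 m/s
Formula: f = (c / (2*pi)) * sqrt(S / (V * L))
Compute V * L = 0.017 * 0.031 = 0.000527
Compute S / (V * L) = 0.0423 / 0.000527 = 80.2657
Compute sqrt(80.2657) = 8.959113
Compute c / (2*pi) = 343 / 6.283185 = 54.590148
f = 54.590148 * 8.959113 = 489.08

489.08 Hz


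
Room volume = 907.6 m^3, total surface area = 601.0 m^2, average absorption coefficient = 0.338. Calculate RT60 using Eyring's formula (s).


Given values:
  V = 907.6 m^3, S = 601.0 m^2, alpha = 0.338
Formula: RT60 = 0.161 * V / (-S * ln(1 - alpha))
Compute ln(1 - 0.338) = ln(0.662) = -0.41249
Denominator: -601.0 * -0.41249 = 247.9065
Numerator: 0.161 * 907.6 = 146.1236
RT60 = 146.1236 / 247.9065 = 0.589

0.589 s


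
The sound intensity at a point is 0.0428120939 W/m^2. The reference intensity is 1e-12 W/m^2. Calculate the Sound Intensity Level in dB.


Given values:
  I = 0.0428120939 W/m^2
  I_ref = 1e-12 W/m^2
Formula: SIL = 10 * log10(I / I_ref)
Compute ratio: I / I_ref = 42812093900
Compute log10: log10(42812093900) = 10.631566
Multiply: SIL = 10 * 10.631566 = 106.32

106.32 dB


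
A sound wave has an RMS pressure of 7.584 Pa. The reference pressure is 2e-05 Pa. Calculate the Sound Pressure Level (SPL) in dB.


Given values:
  p = 7.584 Pa
  p_ref = 2e-05 Pa
Formula: SPL = 20 * log10(p / p_ref)
Compute ratio: p / p_ref = 7.584 / 2e-05 = 379200
Compute log10: log10(379200) = 5.578868
Multiply: SPL = 20 * 5.578868 = 111.58

111.58 dB


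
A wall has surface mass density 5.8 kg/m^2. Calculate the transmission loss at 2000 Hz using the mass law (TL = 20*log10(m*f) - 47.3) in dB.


Given values:
  m = 5.8 kg/m^2, f = 2000 Hz
Formula: TL = 20 * log10(m * f) - 47.3
Compute m * f = 5.8 * 2000 = 11600.0
Compute log10(11600.0) = 4.064458
Compute 20 * 4.064458 = 81.2892
TL = 81.2892 - 47.3 = 33.99

33.99 dB


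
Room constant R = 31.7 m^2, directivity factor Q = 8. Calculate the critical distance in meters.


Given values:
  R = 31.7 m^2, Q = 8
Formula: d_c = 0.141 * sqrt(Q * R)
Compute Q * R = 8 * 31.7 = 253.6
Compute sqrt(253.6) = 15.9248
d_c = 0.141 * 15.9248 = 2.245

2.245 m


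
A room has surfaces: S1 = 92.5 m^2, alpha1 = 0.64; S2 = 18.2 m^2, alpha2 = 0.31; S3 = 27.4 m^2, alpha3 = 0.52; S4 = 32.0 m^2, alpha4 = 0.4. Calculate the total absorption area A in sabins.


Given surfaces:
  Surface 1: 92.5 * 0.64 = 59.2
  Surface 2: 18.2 * 0.31 = 5.642
  Surface 3: 27.4 * 0.52 = 14.248
  Surface 4: 32.0 * 0.4 = 12.8
Formula: A = sum(Si * alpha_i)
A = 59.2 + 5.642 + 14.248 + 12.8
A = 91.89

91.89 sabins


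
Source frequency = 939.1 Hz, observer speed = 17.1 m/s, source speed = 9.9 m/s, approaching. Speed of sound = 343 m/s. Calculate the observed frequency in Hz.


Given values:
  f_s = 939.1 Hz, v_o = 17.1 m/s, v_s = 9.9 m/s
  Direction: approaching
Formula: f_o = f_s * (c + v_o) / (c - v_s)
Numerator: c + v_o = 343 + 17.1 = 360.1
Denominator: c - v_s = 343 - 9.9 = 333.1
f_o = 939.1 * 360.1 / 333.1 = 1015.22

1015.22 Hz


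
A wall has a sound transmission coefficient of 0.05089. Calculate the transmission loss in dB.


Given values:
  tau = 0.05089
Formula: TL = 10 * log10(1 / tau)
Compute 1 / tau = 1 / 0.05089 = 19.6502
Compute log10(19.6502) = 1.293367
TL = 10 * 1.293367 = 12.93

12.93 dB


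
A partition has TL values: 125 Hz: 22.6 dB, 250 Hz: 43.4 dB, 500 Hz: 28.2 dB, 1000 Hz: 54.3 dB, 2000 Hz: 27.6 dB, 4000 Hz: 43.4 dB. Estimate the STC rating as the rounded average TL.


Given TL values at each frequency:
  125 Hz: 22.6 dB
  250 Hz: 43.4 dB
  500 Hz: 28.2 dB
  1000 Hz: 54.3 dB
  2000 Hz: 27.6 dB
  4000 Hz: 43.4 dB
Formula: STC ~ round(average of TL values)
Sum = 22.6 + 43.4 + 28.2 + 54.3 + 27.6 + 43.4 = 219.5
Average = 219.5 / 6 = 36.58
Rounded: 37

37


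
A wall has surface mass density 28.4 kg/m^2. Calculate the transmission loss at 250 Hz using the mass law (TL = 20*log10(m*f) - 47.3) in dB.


Given values:
  m = 28.4 kg/m^2, f = 250 Hz
Formula: TL = 20 * log10(m * f) - 47.3
Compute m * f = 28.4 * 250 = 7100.0
Compute log10(7100.0) = 3.851258
Compute 20 * 3.851258 = 77.0252
TL = 77.0252 - 47.3 = 29.73

29.73 dB


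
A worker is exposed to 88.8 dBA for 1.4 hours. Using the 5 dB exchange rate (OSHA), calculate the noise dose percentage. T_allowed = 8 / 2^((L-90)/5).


Given values:
  L = 88.8 dBA, T = 1.4 hours
Formula: T_allowed = 8 / 2^((L - 90) / 5)
Compute exponent: (88.8 - 90) / 5 = -0.24
Compute 2^(-0.24) = 0.846745
T_allowed = 8 / 0.846745 = 9.447945 hours
Dose = (T / T_allowed) * 100
Dose = (1.4 / 9.447945) * 100 = 14.82

14.82 %


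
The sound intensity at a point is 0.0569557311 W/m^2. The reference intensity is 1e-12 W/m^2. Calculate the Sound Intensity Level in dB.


Given values:
  I = 0.0569557311 W/m^2
  I_ref = 1e-12 W/m^2
Formula: SIL = 10 * log10(I / I_ref)
Compute ratio: I / I_ref = 56955731100
Compute log10: log10(56955731100) = 10.755537
Multiply: SIL = 10 * 10.755537 = 107.56

107.56 dB


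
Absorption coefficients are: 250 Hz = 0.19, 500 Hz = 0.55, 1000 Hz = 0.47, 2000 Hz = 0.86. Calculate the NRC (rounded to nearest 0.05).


Given values:
  a_250 = 0.19, a_500 = 0.55
  a_1000 = 0.47, a_2000 = 0.86
Formula: NRC = (a250 + a500 + a1000 + a2000) / 4
Sum = 0.19 + 0.55 + 0.47 + 0.86 = 2.07
NRC = 2.07 / 4 = 0.5175
Rounded to nearest 0.05: 0.5

0.5


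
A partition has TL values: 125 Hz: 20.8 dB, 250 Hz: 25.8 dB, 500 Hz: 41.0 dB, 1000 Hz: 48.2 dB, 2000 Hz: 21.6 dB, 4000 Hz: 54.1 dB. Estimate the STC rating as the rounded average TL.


Given TL values at each frequency:
  125 Hz: 20.8 dB
  250 Hz: 25.8 dB
  500 Hz: 41.0 dB
  1000 Hz: 48.2 dB
  2000 Hz: 21.6 dB
  4000 Hz: 54.1 dB
Formula: STC ~ round(average of TL values)
Sum = 20.8 + 25.8 + 41.0 + 48.2 + 21.6 + 54.1 = 211.5
Average = 211.5 / 6 = 35.25
Rounded: 35

35


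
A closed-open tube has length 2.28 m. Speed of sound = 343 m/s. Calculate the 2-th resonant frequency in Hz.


Given values:
  Tube type: closed-open, L = 2.28 m, c = 343 m/s, n = 2
Formula: f_n = (2n - 1) * c / (4 * L)
Compute 2n - 1 = 2*2 - 1 = 3
Compute 4 * L = 4 * 2.28 = 9.12
f = 3 * 343 / 9.12
f = 112.83

112.83 Hz


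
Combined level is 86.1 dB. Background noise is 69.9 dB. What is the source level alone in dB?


Given values:
  L_total = 86.1 dB, L_bg = 69.9 dB
Formula: L_source = 10 * log10(10^(L_total/10) - 10^(L_bg/10))
Convert to linear:
  10^(86.1/10) = 407380277.8041
  10^(69.9/10) = 9772372.2096
Difference: 407380277.8041 - 9772372.2096 = 397607905.5945
L_source = 10 * log10(397607905.5945) = 85.99

85.99 dB


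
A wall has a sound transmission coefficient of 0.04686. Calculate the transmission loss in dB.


Given values:
  tau = 0.04686
Formula: TL = 10 * log10(1 / tau)
Compute 1 / tau = 1 / 0.04686 = 21.3402
Compute log10(21.3402) = 1.329198
TL = 10 * 1.329198 = 13.29

13.29 dB


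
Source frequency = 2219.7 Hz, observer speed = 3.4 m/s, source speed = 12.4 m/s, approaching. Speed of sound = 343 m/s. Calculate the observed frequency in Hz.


Given values:
  f_s = 2219.7 Hz, v_o = 3.4 m/s, v_s = 12.4 m/s
  Direction: approaching
Formula: f_o = f_s * (c + v_o) / (c - v_s)
Numerator: c + v_o = 343 + 3.4 = 346.4
Denominator: c - v_s = 343 - 12.4 = 330.6
f_o = 2219.7 * 346.4 / 330.6 = 2325.78

2325.78 Hz


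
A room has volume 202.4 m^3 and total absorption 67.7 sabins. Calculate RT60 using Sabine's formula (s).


Given values:
  V = 202.4 m^3
  A = 67.7 sabins
Formula: RT60 = 0.161 * V / A
Numerator: 0.161 * 202.4 = 32.5864
RT60 = 32.5864 / 67.7 = 0.481

0.481 s


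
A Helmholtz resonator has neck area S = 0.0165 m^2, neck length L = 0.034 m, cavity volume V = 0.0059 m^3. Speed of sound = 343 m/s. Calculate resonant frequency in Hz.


Given values:
  S = 0.0165 m^2, L = 0.034 m, V = 0.0059 m^3, c = 343 m/s
Formula: f = (c / (2*pi)) * sqrt(S / (V * L))
Compute V * L = 0.0059 * 0.034 = 0.0002006
Compute S / (V * L) = 0.0165 / 0.0002006 = 82.2532
Compute sqrt(82.2532) = 9.069355
Compute c / (2*pi) = 343 / 6.283185 = 54.590148
f = 54.590148 * 9.069355 = 495.1

495.1 Hz


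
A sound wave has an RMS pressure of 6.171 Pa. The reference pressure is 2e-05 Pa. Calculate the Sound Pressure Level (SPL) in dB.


Given values:
  p = 6.171 Pa
  p_ref = 2e-05 Pa
Formula: SPL = 20 * log10(p / p_ref)
Compute ratio: p / p_ref = 6.171 / 2e-05 = 308550
Compute log10: log10(308550) = 5.489326
Multiply: SPL = 20 * 5.489326 = 109.79

109.79 dB
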